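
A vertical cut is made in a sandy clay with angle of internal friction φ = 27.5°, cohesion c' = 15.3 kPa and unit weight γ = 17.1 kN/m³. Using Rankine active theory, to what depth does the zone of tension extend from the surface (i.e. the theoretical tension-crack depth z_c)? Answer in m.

2.95 m

K_a = tan²(45° − 27.5°/2) = 0.3682; √K_a = 0.6068.
The active pressure is zero where K_a γ z = 2c√K_a, so z_c = 2c/(γ√K_a) = 2×15.3/(17.1×0.6068) = 2.949 m.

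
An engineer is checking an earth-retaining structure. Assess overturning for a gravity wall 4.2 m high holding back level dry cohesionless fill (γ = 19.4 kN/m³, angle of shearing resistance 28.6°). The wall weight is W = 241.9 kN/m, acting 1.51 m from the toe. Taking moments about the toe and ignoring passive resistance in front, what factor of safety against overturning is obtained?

4.33

K_a = tan²(45° − 28.6°/2) = 0.3525.
P_a = ½K_aγH² = 0.5×0.3525×19.4×4.2² = 60.32 kN/m, acting at H/3 = 1.400 m above the base.
Overturning moment M_o = P_a × H/3 = 60.32 × 1.400 = 84.45.
Resisting moment M_r = W × 1.51 = 241.9 × 1.51 = 365.3.
FS_overturning = M_r/M_o = 365.3/84.45 = 4.325.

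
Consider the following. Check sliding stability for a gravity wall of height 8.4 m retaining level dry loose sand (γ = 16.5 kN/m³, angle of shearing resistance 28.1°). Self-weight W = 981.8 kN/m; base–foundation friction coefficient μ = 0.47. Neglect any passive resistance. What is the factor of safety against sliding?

K_a = tan²(45° − 28.1°/2) = 0.3596.
P_a = ½K_aγH² = 0.5×0.3596×16.5×8.4² = 209.3 kN/m, acting at H/3 = 2.800 m above the base.
FS_sliding = μW / P_a = 0.47×981.8 / 209.3 = 2.204.

2.20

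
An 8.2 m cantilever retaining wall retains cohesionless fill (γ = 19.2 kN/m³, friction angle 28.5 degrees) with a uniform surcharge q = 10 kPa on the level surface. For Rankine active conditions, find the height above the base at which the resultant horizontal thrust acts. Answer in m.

2.89 m

K_a = 0.3540.
Triangular part P₁ = ½K_aγH² = 228.5 at H/3 = 2.733 m; rectangular part P₂ = K_a q H = 29.02 at H/2 = 4.100 m.
ȳ = (P₁·2.733 + P₂·4.100)/(P₁+P₂) = 2.887 m.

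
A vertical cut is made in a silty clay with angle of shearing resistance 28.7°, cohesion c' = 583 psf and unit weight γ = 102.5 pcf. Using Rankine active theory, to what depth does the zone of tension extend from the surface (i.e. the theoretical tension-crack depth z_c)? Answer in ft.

19.2 ft

K_a = tan²(45° − 28.7°/2) = 0.3511; √K_a = 0.5926.
The active pressure is zero where K_a γ z = 2c√K_a, so z_c = 2c/(γ√K_a) = 2×583/(102.5×0.5926) = 19.20 ft.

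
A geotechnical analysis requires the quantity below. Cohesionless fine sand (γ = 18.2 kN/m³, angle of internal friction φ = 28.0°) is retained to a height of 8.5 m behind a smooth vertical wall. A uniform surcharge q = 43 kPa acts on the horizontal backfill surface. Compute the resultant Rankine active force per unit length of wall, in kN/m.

K_a = tan²(45° − φ/2) = 0.3610.
Soil triangle: ½ K_a γ H² = 0.5×0.3610×18.2×8.5² = 237.4 kN/m.
Surcharge rectangle: K_a q H = 0.3610×43×8.5 = 132.0 kN/m.
Total = 237.4 + 132.0 = 369.3 kN/m.

369 kN/m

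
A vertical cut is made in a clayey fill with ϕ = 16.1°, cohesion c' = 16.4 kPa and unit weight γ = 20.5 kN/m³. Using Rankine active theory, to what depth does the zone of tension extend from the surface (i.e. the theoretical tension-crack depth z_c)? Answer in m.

2.13 m

K_a = tan²(45° − 16.1°/2) = 0.5658; √K_a = 0.7522.
The active pressure is zero where K_a γ z = 2c√K_a, so z_c = 2c/(γ√K_a) = 2×16.4/(20.5×0.7522) = 2.127 m.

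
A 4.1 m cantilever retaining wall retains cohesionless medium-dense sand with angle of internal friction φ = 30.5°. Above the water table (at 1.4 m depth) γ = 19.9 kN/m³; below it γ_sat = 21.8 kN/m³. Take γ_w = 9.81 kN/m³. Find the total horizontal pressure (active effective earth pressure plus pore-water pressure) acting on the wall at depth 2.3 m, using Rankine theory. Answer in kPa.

21.5 kPa

K_a = (1 − sin φ)/(1 + sin φ) = 0.3267.
γ' = 21.8 − 9.81 = 11.99 kN/m³.
Effective vertical stress at 2.3 m: σ'_v = 19.9×1.4 + 11.99×0.900 = 38.65 kPa.
σ'_h = K_a σ'_v = 0.3267 × 38.65 = 12.63 kPa; u = γ_w × 0.900 = 8.829 kPa.
Total σ_h = 12.63 + 8.829 = 21.45 kPa.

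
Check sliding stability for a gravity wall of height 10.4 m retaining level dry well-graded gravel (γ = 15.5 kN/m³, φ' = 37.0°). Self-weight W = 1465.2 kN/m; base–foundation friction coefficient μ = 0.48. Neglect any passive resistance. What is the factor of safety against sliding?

3.38

K_a = tan²(45° − 37.0°/2) = 0.2486.
P_a = ½K_aγH² = 0.5×0.2486×15.5×10.4² = 208.4 kN/m, acting at H/3 = 3.467 m above the base.
FS_sliding = μW / P_a = 0.48×1465.2 / 208.4 = 3.375.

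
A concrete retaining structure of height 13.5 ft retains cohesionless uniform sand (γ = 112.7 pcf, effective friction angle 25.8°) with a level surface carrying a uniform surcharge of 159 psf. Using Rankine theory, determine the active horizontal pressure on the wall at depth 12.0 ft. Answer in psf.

K_a = (1 − sin φ)/(1 + sin φ) = 0.3935.
σ_v = γz + q = 112.7 × 12.0 + 159 = 1511 psf.
σ_h = K_a σ_v = 0.3935 × 1511 = 594.7 psf.

595 psf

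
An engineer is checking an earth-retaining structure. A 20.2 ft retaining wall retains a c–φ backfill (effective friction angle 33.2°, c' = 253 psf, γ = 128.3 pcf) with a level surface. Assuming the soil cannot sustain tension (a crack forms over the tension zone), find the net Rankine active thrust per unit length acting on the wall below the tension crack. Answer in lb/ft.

K_a = 0.2924; √K_a = 0.5407.
Tension-crack depth z_c = 2c/(γ√K_a) = 2×253/(128.3×0.5407) = 7.294 ft.
σ_a at base = K_a γ H − 2c√K_a = 0.2924×128.3×20.2 − 2×253×0.5407 = 484.1 psf.
P_a = ½ × 484.1 × (H − z_c) = 0.5×484.1×12.91 = 3124 lb/ft.

3120 lb/ft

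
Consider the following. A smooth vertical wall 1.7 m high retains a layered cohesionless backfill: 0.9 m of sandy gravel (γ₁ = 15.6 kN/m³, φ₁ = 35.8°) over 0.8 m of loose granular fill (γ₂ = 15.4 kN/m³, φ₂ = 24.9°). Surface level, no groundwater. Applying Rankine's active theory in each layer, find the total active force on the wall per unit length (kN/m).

K_a1 = tan²(45°−35.8°/2) = 0.2619; K_a2 = tan²(45°−24.9°/2) = 0.4074.
Layer 1: σ at base = K_a1 γ₁ h₁ = 3.677 kPa; P₁ = ½×3.677×0.9 = 1.654.
Layer 2: σ_v at top = γ₁h₁ = 14.04; σ_h top = K_a2×14.04 = 5.720; σ_h base = K_a2×(14.04+15.4×0.8) = 10.74.
P₂ = ½(5.720+10.74)×0.8 = 6.584. Total P_a = 1.654+6.584 = 8.238 kN/m.

8.24 kN/m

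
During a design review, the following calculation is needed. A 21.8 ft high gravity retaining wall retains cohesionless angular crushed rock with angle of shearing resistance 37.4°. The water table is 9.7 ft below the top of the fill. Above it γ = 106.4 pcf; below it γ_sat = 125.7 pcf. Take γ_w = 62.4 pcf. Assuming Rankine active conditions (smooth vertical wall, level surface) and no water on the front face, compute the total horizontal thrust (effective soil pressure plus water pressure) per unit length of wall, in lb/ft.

9970 lb/ft

K_a = tan²(45° − φ/2) = 0.2443.
γ' = 125.7 − 62.4 = 63.30 pcf. Depth below WT = 12.1 ft.
σ'_h at WT = K_a γ d_w = 252.1 psf; at base = 252.1 + K_a γ' × 12.1 = 439.2 psf.
P₁ (0–9.7 ft) = ½×252.1×9.7 = 1223. P₂ (9.7–21.8 ft) = ½(252.1+439.2)×12.1 = 4182.
P_w = ½ γ_w h₂² = 0.5×62.4×12.1² = 4568. Total = 1223+4182+4568 = 9973 lb/ft.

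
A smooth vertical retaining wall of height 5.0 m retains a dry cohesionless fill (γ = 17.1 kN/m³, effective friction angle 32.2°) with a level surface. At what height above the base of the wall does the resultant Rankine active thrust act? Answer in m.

1.67 m

K_a = 0.3047.
The pressure distribution is triangular, so the resultant acts at H/3 above the base = 5.0/3 = 1.667 m.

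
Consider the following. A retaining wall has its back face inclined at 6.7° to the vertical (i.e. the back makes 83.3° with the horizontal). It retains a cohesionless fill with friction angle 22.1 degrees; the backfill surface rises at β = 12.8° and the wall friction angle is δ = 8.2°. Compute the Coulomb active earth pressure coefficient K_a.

K_a = sin²(α+φ) / [sin²α · sin(α−δ) · (1 + √{sin(φ+δ)sin(φ−β) / (sin(α−δ)sin(α+β))})²].
With α = 83.3°, φ = 22.1°, δ = 8.2°, β = 12.8°: K_a = 0.5848.

0.585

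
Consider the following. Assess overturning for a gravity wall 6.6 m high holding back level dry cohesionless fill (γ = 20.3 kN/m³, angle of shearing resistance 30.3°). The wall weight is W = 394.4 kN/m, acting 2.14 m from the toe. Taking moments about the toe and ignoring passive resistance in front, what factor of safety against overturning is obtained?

K_a = tan²(45° − 30.3°/2) = 0.3293.
P_a = ½K_aγH² = 0.5×0.3293×20.3×6.6² = 145.6 kN/m, acting at H/3 = 2.200 m above the base.
Overturning moment M_o = P_a × H/3 = 145.6 × 2.200 = 320.3.
Resisting moment M_r = W × 2.14 = 394.4 × 2.14 = 844.0.
FS_overturning = M_r/M_o = 844.0/320.3 = 2.635.

2.63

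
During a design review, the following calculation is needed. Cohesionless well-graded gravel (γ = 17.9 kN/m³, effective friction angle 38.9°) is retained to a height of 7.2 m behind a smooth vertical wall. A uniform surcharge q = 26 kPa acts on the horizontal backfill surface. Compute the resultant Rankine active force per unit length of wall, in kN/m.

149 kN/m

K_a = tan²(45° − φ/2) = 0.2285.
Soil triangle: ½ K_a γ H² = 0.5×0.2285×17.9×7.2² = 106.0 kN/m.
Surcharge rectangle: K_a q H = 0.2285×26×7.2 = 42.78 kN/m.
Total = 106.0 + 42.78 = 148.8 kN/m.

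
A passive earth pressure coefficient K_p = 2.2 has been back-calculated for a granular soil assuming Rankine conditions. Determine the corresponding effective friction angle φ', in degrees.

22.0°

K_p = (1+sin φ)/(1−sin φ) ⇒ sin φ = (K_p − 1)/(K_p + 1) = 0.3750.
φ = arcsin(0.3750) = 22.02°.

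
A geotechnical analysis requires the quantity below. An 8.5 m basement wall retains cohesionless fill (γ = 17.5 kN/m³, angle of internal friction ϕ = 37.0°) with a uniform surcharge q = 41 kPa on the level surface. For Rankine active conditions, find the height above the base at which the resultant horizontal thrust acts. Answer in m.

K_a = 0.2486.
Triangular part P₁ = ½K_aγH² = 157.2 at H/3 = 2.833 m; rectangular part P₂ = K_a q H = 86.63 at H/2 = 4.250 m.
ȳ = (P₁·2.833 + P₂·4.250)/(P₁+P₂) = 3.337 m.

3.34 m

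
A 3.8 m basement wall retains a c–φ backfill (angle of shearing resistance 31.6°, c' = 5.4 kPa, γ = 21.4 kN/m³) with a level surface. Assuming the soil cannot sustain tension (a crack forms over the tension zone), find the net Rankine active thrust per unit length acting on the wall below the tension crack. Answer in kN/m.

K_a = 0.3123; √K_a = 0.5589.
Tension-crack depth z_c = 2c/(γ√K_a) = 2×5.4/(21.4×0.5589) = 0.9030 m.
σ_a at base = K_a γ H − 2c√K_a = 0.3123×21.4×3.8 − 2×5.4×0.5589 = 19.36 kPa.
P_a = ½ × 19.36 × (H − z_c) = 0.5×19.36×2.897 = 28.05 kN/m.

28.0 kN/m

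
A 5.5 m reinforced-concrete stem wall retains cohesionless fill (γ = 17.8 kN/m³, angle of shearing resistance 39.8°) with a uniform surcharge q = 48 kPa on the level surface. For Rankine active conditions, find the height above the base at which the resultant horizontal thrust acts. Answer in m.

2.29 m

K_a = 0.2194.
Triangular part P₁ = ½K_aγH² = 59.08 at H/3 = 1.833 m; rectangular part P₂ = K_a q H = 57.93 at H/2 = 2.750 m.
ȳ = (P₁·1.833 + P₂·2.750)/(P₁+P₂) = 2.287 m.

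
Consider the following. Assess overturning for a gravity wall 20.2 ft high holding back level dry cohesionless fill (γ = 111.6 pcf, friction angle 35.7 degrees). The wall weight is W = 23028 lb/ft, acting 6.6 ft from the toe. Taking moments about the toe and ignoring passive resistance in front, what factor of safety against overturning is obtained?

K_a = tan²(45° − 35.7°/2) = 0.2630.
P_a = ½K_aγH² = 0.5×0.2630×111.6×20.2² = 5988 lb/ft, acting at H/3 = 6.733 ft above the base.
Overturning moment M_o = P_a × H/3 = 5988 × 6.733 = 40320.
Resisting moment M_r = W × 6.6 = 23028 × 6.6 = 152000.
FS_overturning = M_r/M_o = 152000/40320 = 3.770.

3.77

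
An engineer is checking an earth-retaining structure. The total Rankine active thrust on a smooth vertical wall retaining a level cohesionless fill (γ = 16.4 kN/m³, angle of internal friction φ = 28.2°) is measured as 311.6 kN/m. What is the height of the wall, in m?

10.3 m

K_a = 0.3582. P_a = ½ K_a γ H² ⇒ H = √(2P_a/(K_a γ)).
H = √(2×311.6/(0.3582×16.4)) = 10.30 m.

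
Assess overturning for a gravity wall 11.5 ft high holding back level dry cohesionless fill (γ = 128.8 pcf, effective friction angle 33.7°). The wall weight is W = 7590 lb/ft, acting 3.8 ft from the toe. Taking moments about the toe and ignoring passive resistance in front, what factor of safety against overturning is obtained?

3.09

K_a = tan²(45° − 33.7°/2) = 0.2863.
P_a = ½K_aγH² = 0.5×0.2863×128.8×11.5² = 2438 lb/ft, acting at H/3 = 3.833 ft above the base.
Overturning moment M_o = P_a × H/3 = 2438 × 3.833 = 9347.
Resisting moment M_r = W × 3.8 = 7590 × 3.8 = 28840.
FS_overturning = M_r/M_o = 28840/9347 = 3.086.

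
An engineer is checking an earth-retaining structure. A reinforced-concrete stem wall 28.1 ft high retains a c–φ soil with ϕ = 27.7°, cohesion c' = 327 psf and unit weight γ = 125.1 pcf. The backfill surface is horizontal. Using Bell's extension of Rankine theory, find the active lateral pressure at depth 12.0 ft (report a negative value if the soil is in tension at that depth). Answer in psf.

K_a = (1 − sin φ)/(1 + sin φ) = 0.3653.
σ_a = K_a γ z − 2c√K_a = 0.3653×125.1×12.0 − 2×327×0.6044 = 153.1 psf.

153 psf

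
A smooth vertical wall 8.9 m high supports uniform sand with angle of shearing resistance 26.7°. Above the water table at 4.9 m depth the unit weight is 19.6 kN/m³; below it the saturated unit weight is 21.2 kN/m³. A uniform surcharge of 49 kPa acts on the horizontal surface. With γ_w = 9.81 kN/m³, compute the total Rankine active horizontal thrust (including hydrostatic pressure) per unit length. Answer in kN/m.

K_a = tan²(45° − φ/2) = 0.3800.
γ' = 21.2 − 9.81 = 11.39 kN/m³. h₂ = H − d_w = 4.0 m.
σ'_h: at surface K_a·q = 18.62; at WT K_a(q+γd_w) = 55.11; at base K_a(q+γd_w+γ'h₂) = 72.42 kPa.
P₁ = ½(18.62+55.11)×4.9 = 180.6; P₂ = ½(55.11+72.42)×4.0 = 255.1; P_w = ½γ_w h₂² = 78.48.
Total = 180.6+255.1+78.48 = 514.2 kN/m.

514 kN/m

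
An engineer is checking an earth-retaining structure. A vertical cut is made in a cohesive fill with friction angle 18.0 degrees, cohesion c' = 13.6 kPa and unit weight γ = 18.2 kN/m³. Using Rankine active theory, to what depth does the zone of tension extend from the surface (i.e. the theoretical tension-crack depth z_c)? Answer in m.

2.06 m

K_a = tan²(45° − 18.0°/2) = 0.5279; √K_a = 0.7265.
The active pressure is zero where K_a γ z = 2c√K_a, so z_c = 2c/(γ√K_a) = 2×13.6/(18.2×0.7265) = 2.057 m.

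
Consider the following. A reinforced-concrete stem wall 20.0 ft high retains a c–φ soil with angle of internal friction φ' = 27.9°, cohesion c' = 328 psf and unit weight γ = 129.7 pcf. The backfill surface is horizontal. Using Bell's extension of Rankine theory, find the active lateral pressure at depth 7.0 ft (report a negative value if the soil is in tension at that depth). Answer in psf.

K_a = (1 − sin φ)/(1 + sin φ) = 0.3625.
σ_a = K_a γ z − 2c√K_a = 0.3625×129.7×7.0 − 2×328×0.6020 = -65.86 psf.

-65.9 psf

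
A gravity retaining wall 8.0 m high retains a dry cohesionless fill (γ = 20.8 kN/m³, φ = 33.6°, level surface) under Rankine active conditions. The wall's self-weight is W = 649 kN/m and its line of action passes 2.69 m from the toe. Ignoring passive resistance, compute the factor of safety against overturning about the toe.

3.42

K_a = tan²(45° − 33.6°/2) = 0.2875.
P_a = ½K_aγH² = 0.5×0.2875×20.8×8.0² = 191.4 kN/m, acting at H/3 = 2.667 m above the base.
Overturning moment M_o = P_a × H/3 = 191.4 × 2.667 = 510.3.
Resisting moment M_r = W × 2.69 = 649 × 2.69 = 1746.
FS_overturning = M_r/M_o = 1746/510.3 = 3.421.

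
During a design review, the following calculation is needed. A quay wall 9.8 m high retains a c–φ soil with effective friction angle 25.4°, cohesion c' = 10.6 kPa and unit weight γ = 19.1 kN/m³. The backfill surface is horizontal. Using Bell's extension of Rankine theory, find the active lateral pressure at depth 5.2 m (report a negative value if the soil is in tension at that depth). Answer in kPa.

K_a = (1 − sin φ)/(1 + sin φ) = 0.3996.
σ_a = K_a γ z − 2c√K_a = 0.3996×19.1×5.2 − 2×10.6×0.6322 = 26.29 kPa.

26.3 kPa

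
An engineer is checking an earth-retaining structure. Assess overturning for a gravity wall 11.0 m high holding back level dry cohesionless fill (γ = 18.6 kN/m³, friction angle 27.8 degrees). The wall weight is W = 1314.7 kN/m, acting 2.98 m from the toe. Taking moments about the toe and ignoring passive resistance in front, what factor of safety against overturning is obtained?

2.61

K_a = tan²(45° − 27.8°/2) = 0.3639.
P_a = ½K_aγH² = 0.5×0.3639×18.6×11.0² = 409.5 kN/m, acting at H/3 = 3.667 m above the base.
Overturning moment M_o = P_a × H/3 = 409.5 × 3.667 = 1501.
Resisting moment M_r = W × 2.98 = 1314.7 × 2.98 = 3918.
FS_overturning = M_r/M_o = 3918/1501 = 2.609.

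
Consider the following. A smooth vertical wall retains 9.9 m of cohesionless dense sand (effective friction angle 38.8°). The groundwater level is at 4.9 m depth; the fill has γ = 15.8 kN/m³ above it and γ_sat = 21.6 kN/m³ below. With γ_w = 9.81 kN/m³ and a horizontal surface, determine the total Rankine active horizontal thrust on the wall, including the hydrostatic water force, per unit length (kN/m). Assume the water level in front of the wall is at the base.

289 kN/m

K_a = tan²(45° − φ/2) = 0.2296.
γ' = 21.6 − 9.81 = 11.79 kN/m³. Depth below WT = 5.0 m.
σ'_h at WT = K_a γ d_w = 17.77 kPa; at base = 17.77 + K_a γ' × 5.0 = 31.30 kPa.
P₁ (0–4.9 m) = ½×17.77×4.9 = 43.54. P₂ (4.9–9.9 m) = ½(17.77+31.30)×5.0 = 122.7.
P_w = ½ γ_w h₂² = 0.5×9.81×5.0² = 122.6. Total = 43.54+122.7+122.6 = 288.9 kN/m.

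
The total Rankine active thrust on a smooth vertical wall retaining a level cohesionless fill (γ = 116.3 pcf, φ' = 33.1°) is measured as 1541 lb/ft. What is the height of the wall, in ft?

9.50 ft

K_a = 0.2936. P_a = ½ K_a γ H² ⇒ H = √(2P_a/(K_a γ)).
H = √(2×1541/(0.2936×116.3)) = 9.501 ft.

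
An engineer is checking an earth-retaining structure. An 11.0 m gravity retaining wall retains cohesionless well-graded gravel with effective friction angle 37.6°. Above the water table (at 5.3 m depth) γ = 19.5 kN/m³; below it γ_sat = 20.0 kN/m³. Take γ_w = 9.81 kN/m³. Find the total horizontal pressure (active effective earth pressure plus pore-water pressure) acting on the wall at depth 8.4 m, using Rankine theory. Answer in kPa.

63.1 kPa

K_a = (1 − sin φ)/(1 + sin φ) = 0.2421.
γ' = 20.0 − 9.81 = 10.19 kN/m³.
Effective vertical stress at 8.4 m: σ'_v = 19.5×5.3 + 10.19×3.10 = 134.9 kPa.
σ'_h = K_a σ'_v = 0.2421 × 134.9 = 32.67 kPa; u = γ_w × 3.10 = 30.41 kPa.
Total σ_h = 32.67 + 30.41 = 63.08 kPa.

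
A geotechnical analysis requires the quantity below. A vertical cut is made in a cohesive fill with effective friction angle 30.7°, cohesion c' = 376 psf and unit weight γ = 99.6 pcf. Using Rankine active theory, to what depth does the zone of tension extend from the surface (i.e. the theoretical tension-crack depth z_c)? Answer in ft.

K_a = tan²(45° − 30.7°/2) = 0.3240; √K_a = 0.5692.
The active pressure is zero where K_a γ z = 2c√K_a, so z_c = 2c/(γ√K_a) = 2×376/(99.6×0.5692) = 13.26 ft.

13.3 ft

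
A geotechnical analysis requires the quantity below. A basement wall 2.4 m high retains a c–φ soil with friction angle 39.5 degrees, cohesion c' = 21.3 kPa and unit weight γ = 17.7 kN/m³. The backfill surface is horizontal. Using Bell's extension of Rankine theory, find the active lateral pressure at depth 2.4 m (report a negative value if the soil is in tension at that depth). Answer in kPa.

-10.6 kPa

K_a = (1 − sin φ)/(1 + sin φ) = 0.2224.
σ_a = K_a γ z − 2c√K_a = 0.2224×17.7×2.4 − 2×21.3×0.4716 = -10.64 kPa.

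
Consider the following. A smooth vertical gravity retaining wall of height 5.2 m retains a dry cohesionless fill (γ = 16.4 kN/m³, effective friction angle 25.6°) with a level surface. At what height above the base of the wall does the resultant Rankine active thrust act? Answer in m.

K_a = 0.3966.
The pressure distribution is triangular, so the resultant acts at H/3 above the base = 5.2/3 = 1.733 m.

1.73 m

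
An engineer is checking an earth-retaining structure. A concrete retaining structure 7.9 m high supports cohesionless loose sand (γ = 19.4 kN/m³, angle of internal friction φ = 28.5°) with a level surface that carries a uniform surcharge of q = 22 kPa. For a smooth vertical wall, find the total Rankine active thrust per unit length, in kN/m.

K_a = tan²(45° − φ/2) = 0.3540.
Soil triangle: ½ K_a γ H² = 0.5×0.3540×19.4×7.9² = 214.3 kN/m.
Surcharge rectangle: K_a q H = 0.3540×22×7.9 = 61.52 kN/m.
Total = 214.3 + 61.52 = 275.8 kN/m.

276 kN/m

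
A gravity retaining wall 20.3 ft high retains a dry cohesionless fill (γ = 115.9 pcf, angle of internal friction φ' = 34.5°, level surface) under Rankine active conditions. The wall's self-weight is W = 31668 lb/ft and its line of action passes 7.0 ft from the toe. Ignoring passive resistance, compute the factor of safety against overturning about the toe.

K_a = tan²(45° − 34.5°/2) = 0.2768.
P_a = ½K_aγH² = 0.5×0.2768×115.9×20.3² = 6610 lb/ft, acting at H/3 = 6.767 ft above the base.
Overturning moment M_o = P_a × H/3 = 6610 × 6.767 = 44730.
Resisting moment M_r = W × 7.0 = 31668 × 7.0 = 221700.
FS_overturning = M_r/M_o = 221700/44730 = 4.956.

4.96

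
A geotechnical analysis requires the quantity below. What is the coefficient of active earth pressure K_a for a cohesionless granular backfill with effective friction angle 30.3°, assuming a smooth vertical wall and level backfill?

K_a = tan²(45° − φ/2) = tan²(29.85°) = 0.3293.

0.329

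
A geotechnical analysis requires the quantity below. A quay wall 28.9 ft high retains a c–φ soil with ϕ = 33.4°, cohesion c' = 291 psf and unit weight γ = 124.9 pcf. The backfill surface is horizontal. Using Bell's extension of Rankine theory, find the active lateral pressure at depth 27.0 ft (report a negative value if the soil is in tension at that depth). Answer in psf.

664 psf

K_a = (1 − sin φ)/(1 + sin φ) = 0.2899.
σ_a = K_a γ z − 2c√K_a = 0.2899×124.9×27.0 − 2×291×0.5384 = 664.3 psf.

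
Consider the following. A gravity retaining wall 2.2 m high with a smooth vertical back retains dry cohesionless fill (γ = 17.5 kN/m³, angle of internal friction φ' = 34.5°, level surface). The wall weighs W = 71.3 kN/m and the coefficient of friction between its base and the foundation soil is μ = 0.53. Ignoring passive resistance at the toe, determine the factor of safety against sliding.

K_a = tan²(45° − 34.5°/2) = 0.2768.
P_a = ½K_aγH² = 0.5×0.2768×17.5×2.2² = 11.72 kN/m, acting at H/3 = 0.7333 m above the base.
FS_sliding = μW / P_a = 0.53×71.3 / 11.72 = 3.224.

3.22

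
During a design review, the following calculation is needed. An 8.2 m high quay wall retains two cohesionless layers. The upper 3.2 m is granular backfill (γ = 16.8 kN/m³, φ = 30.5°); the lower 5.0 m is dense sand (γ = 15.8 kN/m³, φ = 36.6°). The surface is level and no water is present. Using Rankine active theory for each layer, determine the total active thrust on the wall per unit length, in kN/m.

146 kN/m

K_a1 = tan²(45°−30.5°/2) = 0.3267; K_a2 = tan²(45°−36.6°/2) = 0.2530.
Layer 1: σ at base = K_a1 γ₁ h₁ = 17.56 kPa; P₁ = ½×17.56×3.2 = 28.10.
Layer 2: σ_v at top = γ₁h₁ = 53.76; σ_h top = K_a2×53.76 = 13.60; σ_h base = K_a2×(53.76+15.8×5.0) = 33.58.
P₂ = ½(13.60+33.58)×5.0 = 118.0. Total P_a = 28.10+118.0 = 146.1 kN/m.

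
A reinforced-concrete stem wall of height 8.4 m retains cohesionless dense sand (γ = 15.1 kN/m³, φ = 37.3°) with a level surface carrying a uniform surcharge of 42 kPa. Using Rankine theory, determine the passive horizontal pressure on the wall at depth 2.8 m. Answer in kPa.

K_p = (1 + sin φ)/(1 − sin φ) = 4.076.
σ_v = γz + q = 15.1 × 2.8 + 42 = 84.28 kPa.
σ_h = K_p σ_v = 4.076 × 84.28 = 343.5 kPa.

344 kPa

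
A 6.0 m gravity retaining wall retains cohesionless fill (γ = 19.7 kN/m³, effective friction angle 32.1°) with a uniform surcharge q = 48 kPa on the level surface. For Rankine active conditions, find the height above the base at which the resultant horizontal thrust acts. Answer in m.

2.45 m

K_a = 0.3060.
Triangular part P₁ = ½K_aγH² = 108.5 at H/3 = 2.000 m; rectangular part P₂ = K_a q H = 88.13 at H/2 = 3.000 m.
ȳ = (P₁·2.000 + P₂·3.000)/(P₁+P₂) = 2.448 m.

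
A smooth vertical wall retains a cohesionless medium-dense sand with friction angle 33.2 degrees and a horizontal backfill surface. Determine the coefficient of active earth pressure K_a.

K_a = tan²(45° − φ/2) = tan²(28.40°) = 0.2924.

0.292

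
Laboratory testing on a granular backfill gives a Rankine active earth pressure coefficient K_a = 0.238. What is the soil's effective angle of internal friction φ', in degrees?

38.0°

K_a = tan²(45° − φ/2) ⇒ 45° − φ/2 = arctan(√0.238) = 26.01°.
φ = 2(45° − 26.01°) = 37.99°.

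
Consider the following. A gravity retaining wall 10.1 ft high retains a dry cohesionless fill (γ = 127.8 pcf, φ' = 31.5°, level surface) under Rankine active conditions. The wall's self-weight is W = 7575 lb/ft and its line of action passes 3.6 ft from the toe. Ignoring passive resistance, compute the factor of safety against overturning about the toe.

K_a = tan²(45° − 31.5°/2) = 0.3136.
P_a = ½K_aγH² = 0.5×0.3136×127.8×10.1² = 2044 lb/ft, acting at H/3 = 3.367 ft above the base.
Overturning moment M_o = P_a × H/3 = 2044 × 3.367 = 6883.
Resisting moment M_r = W × 3.6 = 7575 × 3.6 = 27270.
FS_overturning = M_r/M_o = 27270/6883 = 3.962.

3.96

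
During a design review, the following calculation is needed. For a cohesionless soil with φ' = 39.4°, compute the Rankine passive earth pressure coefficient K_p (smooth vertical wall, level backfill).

K_p = (1 + sin φ)/(1 − sin φ) = tan²(45° + 39.4°/2) = 4.475.

4.48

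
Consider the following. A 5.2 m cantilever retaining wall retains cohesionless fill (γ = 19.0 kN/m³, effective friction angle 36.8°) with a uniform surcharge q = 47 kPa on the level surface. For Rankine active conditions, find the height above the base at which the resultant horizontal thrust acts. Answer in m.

2.16 m

K_a = 0.2508.
Triangular part P₁ = ½K_aγH² = 64.42 at H/3 = 1.733 m; rectangular part P₂ = K_a q H = 61.29 at H/2 = 2.600 m.
ȳ = (P₁·1.733 + P₂·2.600)/(P₁+P₂) = 2.156 m.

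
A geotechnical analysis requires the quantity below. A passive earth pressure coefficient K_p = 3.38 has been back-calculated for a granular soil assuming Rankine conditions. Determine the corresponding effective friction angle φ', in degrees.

K_p = (1+sin φ)/(1−sin φ) ⇒ sin φ = (K_p − 1)/(K_p + 1) = 0.5434.
φ = arcsin(0.5434) = 32.91°.

32.9°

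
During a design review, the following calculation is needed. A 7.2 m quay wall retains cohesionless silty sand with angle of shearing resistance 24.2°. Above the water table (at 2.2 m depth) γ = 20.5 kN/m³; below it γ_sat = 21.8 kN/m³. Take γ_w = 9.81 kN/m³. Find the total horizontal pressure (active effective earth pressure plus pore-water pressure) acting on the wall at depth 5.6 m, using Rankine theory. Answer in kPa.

K_a = (1 − sin φ)/(1 + sin φ) = 0.4185.
γ' = 21.8 − 9.81 = 11.99 kN/m³.
Effective vertical stress at 5.6 m: σ'_v = 20.5×2.2 + 11.99×3.40 = 85.87 kPa.
σ'_h = K_a σ'_v = 0.4185 × 85.87 = 35.94 kPa; u = γ_w × 3.40 = 33.35 kPa.
Total σ_h = 35.94 + 33.35 = 69.29 kPa.

69.3 kPa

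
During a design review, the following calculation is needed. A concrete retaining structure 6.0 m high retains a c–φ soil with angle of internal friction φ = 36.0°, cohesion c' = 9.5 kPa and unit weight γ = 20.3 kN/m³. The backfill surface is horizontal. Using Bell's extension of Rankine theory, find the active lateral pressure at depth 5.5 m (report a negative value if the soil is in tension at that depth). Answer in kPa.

19.3 kPa

K_a = (1 − sin φ)/(1 + sin φ) = 0.2596.
σ_a = K_a γ z − 2c√K_a = 0.2596×20.3×5.5 − 2×9.5×0.5095 = 19.31 kPa.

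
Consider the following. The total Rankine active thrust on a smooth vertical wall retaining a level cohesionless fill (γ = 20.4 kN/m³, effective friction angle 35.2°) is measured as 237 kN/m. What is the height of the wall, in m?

K_a = 0.2687. P_a = ½ K_a γ H² ⇒ H = √(2P_a/(K_a γ)).
H = √(2×237/(0.2687×20.4)) = 9.299 m.

9.30 m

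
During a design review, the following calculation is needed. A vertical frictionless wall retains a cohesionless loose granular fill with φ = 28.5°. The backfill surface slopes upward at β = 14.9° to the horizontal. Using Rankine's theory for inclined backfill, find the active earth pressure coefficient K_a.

K_a = cos β · (cos β − √(cos²β − cos²φ)) / (cos β + √(cos²β − cos²φ)).
cos β = 0.9664, cos φ = 0.8788, √(cos²β − cos²φ) = 0.4019.
K_a = 0.9664 × (0.9664 − 0.4019)/(0.9664 + 0.4019) = 0.3986.

0.399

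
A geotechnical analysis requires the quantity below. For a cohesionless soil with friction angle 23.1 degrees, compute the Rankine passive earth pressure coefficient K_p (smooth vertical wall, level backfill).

K_p = (1 + sin φ)/(1 − sin φ) = tan²(45° + 23.1°/2) = 2.291.

2.29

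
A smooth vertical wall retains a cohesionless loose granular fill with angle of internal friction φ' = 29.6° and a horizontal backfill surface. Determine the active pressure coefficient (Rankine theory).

0.339

K_a = tan²(45° − φ/2) = tan²(30.20°) = 0.3387.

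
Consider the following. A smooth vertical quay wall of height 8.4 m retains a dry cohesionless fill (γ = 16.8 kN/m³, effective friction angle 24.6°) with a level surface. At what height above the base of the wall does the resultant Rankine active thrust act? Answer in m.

K_a = 0.4121.
The pressure distribution is triangular, so the resultant acts at H/3 above the base = 8.4/3 = 2.800 m.

2.80 m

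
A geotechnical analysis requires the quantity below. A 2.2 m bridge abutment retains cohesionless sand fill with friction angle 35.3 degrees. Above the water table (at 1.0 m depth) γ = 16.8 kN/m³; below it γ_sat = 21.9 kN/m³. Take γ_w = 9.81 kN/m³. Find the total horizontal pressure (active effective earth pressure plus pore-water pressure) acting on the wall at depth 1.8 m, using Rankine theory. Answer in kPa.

14.9 kPa

K_a = (1 − sin φ)/(1 + sin φ) = 0.2675.
γ' = 21.9 − 9.81 = 12.09 kN/m³.
Effective vertical stress at 1.8 m: σ'_v = 16.8×1.0 + 12.09×0.800 = 26.47 kPa.
σ'_h = K_a σ'_v = 0.2675 × 26.47 = 7.082 kPa; u = γ_w × 0.800 = 7.848 kPa.
Total σ_h = 7.082 + 7.848 = 14.93 kPa.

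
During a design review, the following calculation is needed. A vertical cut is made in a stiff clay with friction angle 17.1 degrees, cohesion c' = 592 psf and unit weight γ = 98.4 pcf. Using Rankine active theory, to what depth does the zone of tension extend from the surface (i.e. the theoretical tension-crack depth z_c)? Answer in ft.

K_a = tan²(45° − 17.1°/2) = 0.5455; √K_a = 0.7386.
The active pressure is zero where K_a γ z = 2c√K_a, so z_c = 2c/(γ√K_a) = 2×592/(98.4×0.7386) = 16.29 ft.

16.3 ft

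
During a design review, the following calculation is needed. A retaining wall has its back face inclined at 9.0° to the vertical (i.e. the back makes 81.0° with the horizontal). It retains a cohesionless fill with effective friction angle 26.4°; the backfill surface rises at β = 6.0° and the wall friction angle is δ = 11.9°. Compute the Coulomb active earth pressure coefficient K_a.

K_a = sin²(α+φ) / [sin²α · sin(α−δ) · (1 + √{sin(φ+δ)sin(φ−β) / (sin(α−δ)sin(α+β))})²].
With α = 81.0°, φ = 26.4°, δ = 11.9°, β = 6.0°: K_a = 0.4554.

0.455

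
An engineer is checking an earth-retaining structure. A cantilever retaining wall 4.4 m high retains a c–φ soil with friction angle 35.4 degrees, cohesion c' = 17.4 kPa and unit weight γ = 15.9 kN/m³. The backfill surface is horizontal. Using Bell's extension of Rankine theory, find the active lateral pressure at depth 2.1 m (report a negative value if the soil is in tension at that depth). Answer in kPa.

K_a = (1 − sin φ)/(1 + sin φ) = 0.2664.
σ_a = K_a γ z − 2c√K_a = 0.2664×15.9×2.1 − 2×17.4×0.5161 = -9.067 kPa.

-9.07 kPa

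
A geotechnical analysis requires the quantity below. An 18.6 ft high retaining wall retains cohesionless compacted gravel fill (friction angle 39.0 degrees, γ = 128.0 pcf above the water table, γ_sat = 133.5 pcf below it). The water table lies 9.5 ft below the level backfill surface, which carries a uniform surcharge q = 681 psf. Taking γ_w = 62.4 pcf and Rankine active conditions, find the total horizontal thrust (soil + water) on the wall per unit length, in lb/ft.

9970 lb/ft

K_a = tan²(45° − φ/2) = 0.2275.
γ' = 133.5 − 62.4 = 71.10 pcf. h₂ = H − d_w = 9.1 ft.
σ'_h: at surface K_a·q = 154.9; at WT K_a(q+γd_w) = 431.6; at base K_a(q+γd_w+γ'h₂) = 578.8 psf.
P₁ = ½(154.9+431.6)×9.5 = 2786; P₂ = ½(431.6+578.8)×9.1 = 4597; P_w = ½γ_w h₂² = 2584.
Total = 2786+4597+2584 = 9967 lb/ft.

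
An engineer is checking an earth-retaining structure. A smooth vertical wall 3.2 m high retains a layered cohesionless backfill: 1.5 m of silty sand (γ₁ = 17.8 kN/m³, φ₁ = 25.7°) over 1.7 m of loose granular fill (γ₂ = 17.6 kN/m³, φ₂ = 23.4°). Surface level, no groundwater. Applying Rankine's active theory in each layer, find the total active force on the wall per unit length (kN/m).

38.5 kN/m

K_a1 = tan²(45°−25.7°/2) = 0.3950; K_a2 = tan²(45°−23.4°/2) = 0.4315.
Layer 1: σ at base = K_a1 γ₁ h₁ = 10.55 kPa; P₁ = ½×10.55×1.5 = 7.911.
Layer 2: σ_v at top = γ₁h₁ = 26.70; σ_h top = K_a2×26.70 = 11.52; σ_h base = K_a2×(26.70+17.6×1.7) = 24.43.
P₂ = ½(11.52+24.43)×1.7 = 30.56. Total P_a = 7.911+30.56 = 38.47 kN/m.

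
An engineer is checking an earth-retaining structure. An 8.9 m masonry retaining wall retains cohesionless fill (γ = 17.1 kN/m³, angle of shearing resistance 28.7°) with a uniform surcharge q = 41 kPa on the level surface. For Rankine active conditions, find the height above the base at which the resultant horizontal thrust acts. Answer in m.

3.49 m

K_a = 0.3511.
Triangular part P₁ = ½K_aγH² = 237.8 at H/3 = 2.967 m; rectangular part P₂ = K_a q H = 128.1 at H/2 = 4.450 m.
ȳ = (P₁·2.967 + P₂·4.450)/(P₁+P₂) = 3.486 m.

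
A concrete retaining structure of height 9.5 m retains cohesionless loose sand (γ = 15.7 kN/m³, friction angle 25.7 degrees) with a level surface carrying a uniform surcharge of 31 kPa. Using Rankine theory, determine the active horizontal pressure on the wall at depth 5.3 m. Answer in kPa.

45.1 kPa

K_a = (1 − sin φ)/(1 + sin φ) = 0.3950.
σ_v = γz + q = 15.7 × 5.3 + 31 = 114.2 kPa.
σ_h = K_a σ_v = 0.3950 × 114.2 = 45.12 kPa.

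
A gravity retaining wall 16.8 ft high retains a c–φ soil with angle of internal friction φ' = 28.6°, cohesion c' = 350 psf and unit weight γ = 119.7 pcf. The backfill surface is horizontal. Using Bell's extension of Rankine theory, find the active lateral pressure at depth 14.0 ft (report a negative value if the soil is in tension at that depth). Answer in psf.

K_a = (1 − sin φ)/(1 + sin φ) = 0.3525.
σ_a = K_a γ z − 2c√K_a = 0.3525×119.7×14.0 − 2×350×0.5938 = 175.2 psf.

175 psf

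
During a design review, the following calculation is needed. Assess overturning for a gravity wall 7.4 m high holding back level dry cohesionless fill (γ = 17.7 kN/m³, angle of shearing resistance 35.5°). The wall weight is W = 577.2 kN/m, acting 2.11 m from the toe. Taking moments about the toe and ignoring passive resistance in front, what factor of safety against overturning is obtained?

K_a = tan²(45° − 35.5°/2) = 0.2653.
P_a = ½K_aγH² = 0.5×0.2653×17.7×7.4² = 128.6 kN/m, acting at H/3 = 2.467 m above the base.
Overturning moment M_o = P_a × H/3 = 128.6 × 2.467 = 317.1.
Resisting moment M_r = W × 2.11 = 577.2 × 2.11 = 1218.
FS_overturning = M_r/M_o = 1218/317.1 = 3.841.

3.84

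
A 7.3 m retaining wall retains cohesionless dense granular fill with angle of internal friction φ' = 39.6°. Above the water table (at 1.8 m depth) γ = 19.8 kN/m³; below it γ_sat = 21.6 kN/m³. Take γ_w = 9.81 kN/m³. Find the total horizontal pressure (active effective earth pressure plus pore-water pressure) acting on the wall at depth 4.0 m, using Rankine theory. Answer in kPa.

K_a = (1 − sin φ)/(1 + sin φ) = 0.2214.
γ' = 21.6 − 9.81 = 11.79 kN/m³.
Effective vertical stress at 4.0 m: σ'_v = 19.8×1.8 + 11.79×2.20 = 61.58 kPa.
σ'_h = K_a σ'_v = 0.2214 × 61.58 = 13.64 kPa; u = γ_w × 2.20 = 21.58 kPa.
Total σ_h = 13.64 + 21.58 = 35.22 kPa.

35.2 kPa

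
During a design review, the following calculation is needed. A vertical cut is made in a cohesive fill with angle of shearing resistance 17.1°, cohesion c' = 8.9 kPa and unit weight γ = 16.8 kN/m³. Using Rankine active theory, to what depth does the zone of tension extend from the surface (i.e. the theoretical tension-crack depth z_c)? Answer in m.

1.43 m

K_a = tan²(45° − 17.1°/2) = 0.5455; √K_a = 0.7386.
The active pressure is zero where K_a γ z = 2c√K_a, so z_c = 2c/(γ√K_a) = 2×8.9/(16.8×0.7386) = 1.434 m.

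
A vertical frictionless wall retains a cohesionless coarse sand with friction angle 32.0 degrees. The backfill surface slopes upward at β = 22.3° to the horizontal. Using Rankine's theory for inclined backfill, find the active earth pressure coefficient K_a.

K_a = cos β · (cos β − √(cos²β − cos²φ)) / (cos β + √(cos²β − cos²φ)).
cos β = 0.9252, cos φ = 0.8480, √(cos²β − cos²φ) = 0.3699.
K_a = 0.9252 × (0.9252 − 0.3699)/(0.9252 + 0.3699) = 0.3967.

0.397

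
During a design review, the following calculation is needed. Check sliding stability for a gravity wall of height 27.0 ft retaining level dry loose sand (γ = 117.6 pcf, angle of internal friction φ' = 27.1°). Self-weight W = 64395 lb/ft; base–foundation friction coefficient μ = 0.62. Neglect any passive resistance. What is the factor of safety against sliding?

K_a = tan²(45° − 27.1°/2) = 0.3741.
P_a = ½K_aγH² = 0.5×0.3741×117.6×27.0² = 16030 lb/ft, acting at H/3 = 9.000 ft above the base.
FS_sliding = μW / P_a = 0.62×64395 / 16030 = 2.490.

2.49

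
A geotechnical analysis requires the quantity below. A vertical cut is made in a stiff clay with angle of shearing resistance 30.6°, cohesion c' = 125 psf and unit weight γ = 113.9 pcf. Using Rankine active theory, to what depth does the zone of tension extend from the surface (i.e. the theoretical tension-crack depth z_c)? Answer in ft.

3.85 ft

K_a = tan²(45° − 30.6°/2) = 0.3253; √K_a = 0.5704.
The active pressure is zero where K_a γ z = 2c√K_a, so z_c = 2c/(γ√K_a) = 2×125/(113.9×0.5704) = 3.848 ft.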